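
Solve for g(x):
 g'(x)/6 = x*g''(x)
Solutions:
 g(x) = C1 + C2*x^(7/6)


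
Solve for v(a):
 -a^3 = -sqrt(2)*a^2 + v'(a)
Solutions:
 v(a) = C1 - a^4/4 + sqrt(2)*a^3/3


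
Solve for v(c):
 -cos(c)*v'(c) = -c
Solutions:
 v(c) = C1 + Integral(c/cos(c), c)


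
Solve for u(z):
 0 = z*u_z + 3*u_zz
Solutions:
 u(z) = C1 + C2*erf(sqrt(6)*z/6)


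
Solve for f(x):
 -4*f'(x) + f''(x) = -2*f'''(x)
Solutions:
 f(x) = C1 + C2*exp(x*(-1 + sqrt(33))/4) + C3*exp(-x*(1 + sqrt(33))/4)


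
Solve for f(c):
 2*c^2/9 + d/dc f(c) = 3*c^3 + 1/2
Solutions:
 f(c) = C1 + 3*c^4/4 - 2*c^3/27 + c/2


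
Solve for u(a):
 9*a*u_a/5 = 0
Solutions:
 u(a) = C1


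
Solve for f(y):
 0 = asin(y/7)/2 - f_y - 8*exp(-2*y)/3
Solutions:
 f(y) = C1 + y*asin(y/7)/2 + sqrt(49 - y^2)/2 + 4*exp(-2*y)/3


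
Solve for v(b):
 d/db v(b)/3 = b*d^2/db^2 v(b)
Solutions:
 v(b) = C1 + C2*b^(4/3)


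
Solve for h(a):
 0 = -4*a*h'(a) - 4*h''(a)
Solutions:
 h(a) = C1 + C2*erf(sqrt(2)*a/2)


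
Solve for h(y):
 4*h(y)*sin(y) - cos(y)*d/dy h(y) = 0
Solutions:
 h(y) = C1/cos(y)^4


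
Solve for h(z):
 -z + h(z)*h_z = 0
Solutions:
 h(z) = -sqrt(C1 + z^2)
 h(z) = sqrt(C1 + z^2)


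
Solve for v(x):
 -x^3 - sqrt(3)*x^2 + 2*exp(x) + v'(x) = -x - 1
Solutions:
 v(x) = C1 + x^4/4 + sqrt(3)*x^3/3 - x^2/2 - x - 2*exp(x)


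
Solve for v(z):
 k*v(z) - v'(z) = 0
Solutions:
 v(z) = C1*exp(k*z)


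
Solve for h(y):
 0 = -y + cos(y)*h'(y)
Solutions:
 h(y) = C1 + Integral(y/cos(y), y)


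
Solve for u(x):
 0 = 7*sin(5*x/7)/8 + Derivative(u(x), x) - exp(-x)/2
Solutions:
 u(x) = C1 + 49*cos(5*x/7)/40 - exp(-x)/2


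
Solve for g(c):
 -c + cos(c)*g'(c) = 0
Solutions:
 g(c) = C1 + Integral(c/cos(c), c)


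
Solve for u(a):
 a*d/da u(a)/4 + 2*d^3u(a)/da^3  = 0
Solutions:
 u(a) = C1 + Integral(C2*airyai(-a/2) + C3*airybi(-a/2), a)


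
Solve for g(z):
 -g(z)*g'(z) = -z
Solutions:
 g(z) = -sqrt(C1 + z^2)
 g(z) = sqrt(C1 + z^2)


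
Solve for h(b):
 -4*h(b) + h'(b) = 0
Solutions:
 h(b) = C1*exp(4*b)


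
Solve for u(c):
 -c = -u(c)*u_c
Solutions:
 u(c) = -sqrt(C1 + c^2)
 u(c) = sqrt(C1 + c^2)


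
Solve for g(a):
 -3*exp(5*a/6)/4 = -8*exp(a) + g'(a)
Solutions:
 g(a) = C1 - 9*exp(5*a/6)/10 + 8*exp(a)


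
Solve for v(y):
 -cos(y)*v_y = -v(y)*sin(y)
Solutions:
 v(y) = C1/cos(y)


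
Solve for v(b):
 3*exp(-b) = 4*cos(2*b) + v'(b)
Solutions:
 v(b) = C1 - 2*sin(2*b) - 3*exp(-b)


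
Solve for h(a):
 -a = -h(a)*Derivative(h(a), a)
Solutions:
 h(a) = -sqrt(C1 + a^2)
 h(a) = sqrt(C1 + a^2)


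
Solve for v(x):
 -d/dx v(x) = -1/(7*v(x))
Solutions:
 v(x) = -sqrt(C1 + 14*x)/7
 v(x) = sqrt(C1 + 14*x)/7


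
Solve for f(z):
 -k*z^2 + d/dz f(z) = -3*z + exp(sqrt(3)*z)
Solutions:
 f(z) = C1 + k*z^3/3 - 3*z^2/2 + sqrt(3)*exp(sqrt(3)*z)/3


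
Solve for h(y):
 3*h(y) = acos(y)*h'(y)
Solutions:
 h(y) = C1*exp(3*Integral(1/acos(y), y))


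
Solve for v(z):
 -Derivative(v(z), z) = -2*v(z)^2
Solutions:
 v(z) = -1/(C1 + 2*z)


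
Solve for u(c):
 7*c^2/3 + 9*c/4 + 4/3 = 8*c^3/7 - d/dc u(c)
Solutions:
 u(c) = C1 + 2*c^4/7 - 7*c^3/9 - 9*c^2/8 - 4*c/3


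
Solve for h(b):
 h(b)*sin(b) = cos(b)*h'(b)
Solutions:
 h(b) = C1/cos(b)


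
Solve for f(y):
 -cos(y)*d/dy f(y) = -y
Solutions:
 f(y) = C1 + Integral(y/cos(y), y)


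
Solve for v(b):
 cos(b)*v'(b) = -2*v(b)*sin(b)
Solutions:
 v(b) = C1*cos(b)^2


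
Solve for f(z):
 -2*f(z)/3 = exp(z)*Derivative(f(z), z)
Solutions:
 f(z) = C1*exp(2*exp(-z)/3)


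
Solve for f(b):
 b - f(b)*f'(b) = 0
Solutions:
 f(b) = -sqrt(C1 + b^2)
 f(b) = sqrt(C1 + b^2)


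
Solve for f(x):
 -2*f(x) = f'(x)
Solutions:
 f(x) = C1*exp(-2*x)


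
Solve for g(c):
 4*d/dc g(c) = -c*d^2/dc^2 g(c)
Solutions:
 g(c) = C1 + C2/c^3


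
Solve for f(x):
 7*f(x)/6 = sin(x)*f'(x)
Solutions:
 f(x) = C1*(cos(x) - 1)^(7/12)/(cos(x) + 1)^(7/12)


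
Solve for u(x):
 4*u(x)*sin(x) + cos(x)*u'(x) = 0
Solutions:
 u(x) = C1*cos(x)^4


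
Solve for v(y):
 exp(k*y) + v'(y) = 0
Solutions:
 v(y) = C1 - exp(k*y)/k


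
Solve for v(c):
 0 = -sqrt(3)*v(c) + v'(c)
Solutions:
 v(c) = C1*exp(sqrt(3)*c)


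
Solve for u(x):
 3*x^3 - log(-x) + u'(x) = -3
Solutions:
 u(x) = C1 - 3*x^4/4 + x*log(-x) - 4*x


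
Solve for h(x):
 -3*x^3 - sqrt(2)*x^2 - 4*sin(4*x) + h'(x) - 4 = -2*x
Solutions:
 h(x) = C1 + 3*x^4/4 + sqrt(2)*x^3/3 - x^2 + 4*x - cos(4*x)


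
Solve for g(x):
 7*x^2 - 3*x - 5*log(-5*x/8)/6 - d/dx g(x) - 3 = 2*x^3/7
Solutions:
 g(x) = C1 - x^4/14 + 7*x^3/3 - 3*x^2/2 - 5*x*log(-x)/6 + x*(-13 - 5*log(5) + 15*log(2))/6


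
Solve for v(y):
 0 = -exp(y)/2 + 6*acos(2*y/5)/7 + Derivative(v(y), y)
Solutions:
 v(y) = C1 - 6*y*acos(2*y/5)/7 + 3*sqrt(25 - 4*y^2)/7 + exp(y)/2


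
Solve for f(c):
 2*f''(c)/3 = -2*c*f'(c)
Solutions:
 f(c) = C1 + C2*erf(sqrt(6)*c/2)


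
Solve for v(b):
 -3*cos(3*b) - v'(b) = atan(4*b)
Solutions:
 v(b) = C1 - b*atan(4*b) + log(16*b^2 + 1)/8 - sin(3*b)


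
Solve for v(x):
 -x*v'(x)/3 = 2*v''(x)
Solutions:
 v(x) = C1 + C2*erf(sqrt(3)*x/6)


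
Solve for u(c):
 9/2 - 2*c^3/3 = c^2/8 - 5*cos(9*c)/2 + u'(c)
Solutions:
 u(c) = C1 - c^4/6 - c^3/24 + 9*c/2 + 5*sin(9*c)/18


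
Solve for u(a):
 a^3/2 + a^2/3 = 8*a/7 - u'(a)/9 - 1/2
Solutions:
 u(a) = C1 - 9*a^4/8 - a^3 + 36*a^2/7 - 9*a/2


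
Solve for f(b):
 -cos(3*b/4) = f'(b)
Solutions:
 f(b) = C1 - 4*sin(3*b/4)/3


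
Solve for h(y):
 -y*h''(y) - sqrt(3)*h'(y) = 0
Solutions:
 h(y) = C1 + C2*y^(1 - sqrt(3))


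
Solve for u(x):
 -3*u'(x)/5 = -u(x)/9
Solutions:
 u(x) = C1*exp(5*x/27)


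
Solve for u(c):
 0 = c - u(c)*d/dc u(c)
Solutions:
 u(c) = -sqrt(C1 + c^2)
 u(c) = sqrt(C1 + c^2)


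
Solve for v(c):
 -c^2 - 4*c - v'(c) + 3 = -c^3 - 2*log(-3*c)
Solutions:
 v(c) = C1 + c^4/4 - c^3/3 - 2*c^2 + 2*c*log(-c) + c*(1 + 2*log(3))


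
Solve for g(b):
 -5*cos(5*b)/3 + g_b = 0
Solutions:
 g(b) = C1 + sin(5*b)/3


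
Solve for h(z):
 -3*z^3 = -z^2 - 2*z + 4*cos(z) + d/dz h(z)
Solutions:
 h(z) = C1 - 3*z^4/4 + z^3/3 + z^2 - 4*sin(z)


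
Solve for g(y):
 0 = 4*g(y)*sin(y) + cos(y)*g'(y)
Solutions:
 g(y) = C1*cos(y)^4


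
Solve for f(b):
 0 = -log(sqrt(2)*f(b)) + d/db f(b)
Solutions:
 -2*Integral(1/(2*log(_y) + log(2)), (_y, f(b))) = C1 - b


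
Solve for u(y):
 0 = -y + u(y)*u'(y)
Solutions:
 u(y) = -sqrt(C1 + y^2)
 u(y) = sqrt(C1 + y^2)


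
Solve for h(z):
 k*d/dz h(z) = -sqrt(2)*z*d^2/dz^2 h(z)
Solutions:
 h(z) = C1 + z^(-sqrt(2)*re(k)/2 + 1)*(C2*sin(sqrt(2)*log(z)*Abs(im(k))/2) + C3*cos(sqrt(2)*log(z)*im(k)/2))


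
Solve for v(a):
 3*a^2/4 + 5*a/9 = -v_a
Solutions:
 v(a) = C1 - a^3/4 - 5*a^2/18


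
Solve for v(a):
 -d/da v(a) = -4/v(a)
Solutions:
 v(a) = -sqrt(C1 + 8*a)
 v(a) = sqrt(C1 + 8*a)


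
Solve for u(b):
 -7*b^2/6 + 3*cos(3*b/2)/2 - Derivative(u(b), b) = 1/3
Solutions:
 u(b) = C1 - 7*b^3/18 - b/3 + sin(3*b/2)


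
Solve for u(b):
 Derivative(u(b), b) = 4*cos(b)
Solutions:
 u(b) = C1 + 4*sin(b)


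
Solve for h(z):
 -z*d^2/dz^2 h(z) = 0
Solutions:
 h(z) = C1 + C2*z


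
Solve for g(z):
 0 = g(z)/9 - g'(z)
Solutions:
 g(z) = C1*exp(z/9)


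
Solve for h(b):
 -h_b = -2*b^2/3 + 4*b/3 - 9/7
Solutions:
 h(b) = C1 + 2*b^3/9 - 2*b^2/3 + 9*b/7


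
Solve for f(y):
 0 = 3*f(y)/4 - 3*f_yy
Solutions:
 f(y) = C1*exp(-y/2) + C2*exp(y/2)


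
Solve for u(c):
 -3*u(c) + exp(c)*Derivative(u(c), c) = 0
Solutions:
 u(c) = C1*exp(-3*exp(-c))


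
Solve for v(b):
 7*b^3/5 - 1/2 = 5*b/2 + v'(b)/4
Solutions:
 v(b) = C1 + 7*b^4/5 - 5*b^2 - 2*b


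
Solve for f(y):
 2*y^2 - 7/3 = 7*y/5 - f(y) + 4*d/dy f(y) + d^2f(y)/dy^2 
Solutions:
 f(y) = C1*exp(y*(-2 + sqrt(5))) + C2*exp(-y*(2 + sqrt(5))) - 2*y^2 - 73*y/5 - 901/15


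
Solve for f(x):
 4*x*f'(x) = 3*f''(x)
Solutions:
 f(x) = C1 + C2*erfi(sqrt(6)*x/3)


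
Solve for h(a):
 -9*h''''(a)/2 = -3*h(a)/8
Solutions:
 h(a) = C1*exp(-sqrt(2)*3^(3/4)*a/6) + C2*exp(sqrt(2)*3^(3/4)*a/6) + C3*sin(sqrt(2)*3^(3/4)*a/6) + C4*cos(sqrt(2)*3^(3/4)*a/6)


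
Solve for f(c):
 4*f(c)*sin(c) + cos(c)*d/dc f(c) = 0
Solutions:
 f(c) = C1*cos(c)^4


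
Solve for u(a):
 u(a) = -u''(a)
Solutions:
 u(a) = C1*sin(a) + C2*cos(a)


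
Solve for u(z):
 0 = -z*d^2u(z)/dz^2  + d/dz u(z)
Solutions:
 u(z) = C1 + C2*z^2


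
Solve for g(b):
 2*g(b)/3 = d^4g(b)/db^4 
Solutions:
 g(b) = C1*exp(-2^(1/4)*3^(3/4)*b/3) + C2*exp(2^(1/4)*3^(3/4)*b/3) + C3*sin(2^(1/4)*3^(3/4)*b/3) + C4*cos(2^(1/4)*3^(3/4)*b/3)


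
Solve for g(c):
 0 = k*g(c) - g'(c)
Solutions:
 g(c) = C1*exp(c*k)


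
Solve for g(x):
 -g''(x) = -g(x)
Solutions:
 g(x) = C1*exp(-x) + C2*exp(x)


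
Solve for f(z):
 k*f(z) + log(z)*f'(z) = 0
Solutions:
 f(z) = C1*exp(-k*li(z))


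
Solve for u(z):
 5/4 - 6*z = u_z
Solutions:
 u(z) = C1 - 3*z^2 + 5*z/4


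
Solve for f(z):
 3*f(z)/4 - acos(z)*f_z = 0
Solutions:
 f(z) = C1*exp(3*Integral(1/acos(z), z)/4)


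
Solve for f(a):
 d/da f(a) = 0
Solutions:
 f(a) = C1


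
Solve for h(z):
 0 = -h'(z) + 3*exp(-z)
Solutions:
 h(z) = C1 - 3*exp(-z)


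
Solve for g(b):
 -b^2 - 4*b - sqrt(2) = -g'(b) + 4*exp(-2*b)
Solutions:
 g(b) = C1 + b^3/3 + 2*b^2 + sqrt(2)*b - 2*exp(-2*b)


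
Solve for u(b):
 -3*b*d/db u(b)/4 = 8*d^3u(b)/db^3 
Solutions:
 u(b) = C1 + Integral(C2*airyai(-6^(1/3)*b/4) + C3*airybi(-6^(1/3)*b/4), b)


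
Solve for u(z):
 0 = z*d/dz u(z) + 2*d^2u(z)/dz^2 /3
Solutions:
 u(z) = C1 + C2*erf(sqrt(3)*z/2)


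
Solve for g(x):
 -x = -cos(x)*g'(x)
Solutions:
 g(x) = C1 + Integral(x/cos(x), x)


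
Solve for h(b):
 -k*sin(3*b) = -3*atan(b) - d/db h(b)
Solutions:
 h(b) = C1 - 3*b*atan(b) - k*cos(3*b)/3 + 3*log(b^2 + 1)/2


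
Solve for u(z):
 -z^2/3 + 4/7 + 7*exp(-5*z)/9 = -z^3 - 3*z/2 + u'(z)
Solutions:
 u(z) = C1 + z^4/4 - z^3/9 + 3*z^2/4 + 4*z/7 - 7*exp(-5*z)/45


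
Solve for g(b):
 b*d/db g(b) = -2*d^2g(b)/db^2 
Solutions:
 g(b) = C1 + C2*erf(b/2)


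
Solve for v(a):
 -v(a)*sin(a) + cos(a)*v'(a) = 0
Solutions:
 v(a) = C1/cos(a)


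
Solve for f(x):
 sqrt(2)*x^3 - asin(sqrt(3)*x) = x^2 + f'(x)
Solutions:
 f(x) = C1 + sqrt(2)*x^4/4 - x^3/3 - x*asin(sqrt(3)*x) - sqrt(3)*sqrt(1 - 3*x^2)/3


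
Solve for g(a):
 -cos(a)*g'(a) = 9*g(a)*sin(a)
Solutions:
 g(a) = C1*cos(a)^9


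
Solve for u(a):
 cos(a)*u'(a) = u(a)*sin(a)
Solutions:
 u(a) = C1/cos(a)


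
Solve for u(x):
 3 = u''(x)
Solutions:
 u(x) = C1 + C2*x + 3*x^2/2


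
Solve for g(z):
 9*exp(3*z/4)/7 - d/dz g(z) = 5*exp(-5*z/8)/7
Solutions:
 g(z) = C1 + 12*exp(3*z/4)/7 + 8*exp(-5*z/8)/7


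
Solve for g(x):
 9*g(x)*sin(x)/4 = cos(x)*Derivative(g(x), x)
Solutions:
 g(x) = C1/cos(x)^(9/4)


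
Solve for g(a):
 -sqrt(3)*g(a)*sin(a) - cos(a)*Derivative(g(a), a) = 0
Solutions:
 g(a) = C1*cos(a)^(sqrt(3))


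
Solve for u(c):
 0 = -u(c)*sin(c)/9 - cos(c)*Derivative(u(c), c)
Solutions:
 u(c) = C1*cos(c)^(1/9)


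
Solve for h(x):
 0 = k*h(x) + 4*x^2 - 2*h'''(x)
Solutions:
 h(x) = C1*exp(2^(2/3)*k^(1/3)*x/2) + C2*exp(2^(2/3)*k^(1/3)*x*(-1 + sqrt(3)*I)/4) + C3*exp(-2^(2/3)*k^(1/3)*x*(1 + sqrt(3)*I)/4) - 4*x^2/k


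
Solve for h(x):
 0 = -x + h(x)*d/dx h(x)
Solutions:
 h(x) = -sqrt(C1 + x^2)
 h(x) = sqrt(C1 + x^2)


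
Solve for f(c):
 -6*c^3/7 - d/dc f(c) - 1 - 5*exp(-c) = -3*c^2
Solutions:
 f(c) = C1 - 3*c^4/14 + c^3 - c + 5*exp(-c)


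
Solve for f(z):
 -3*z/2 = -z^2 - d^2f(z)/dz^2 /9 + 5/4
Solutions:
 f(z) = C1 + C2*z - 3*z^4/4 + 9*z^3/4 + 45*z^2/8


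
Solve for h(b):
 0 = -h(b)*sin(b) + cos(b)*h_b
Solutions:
 h(b) = C1/cos(b)


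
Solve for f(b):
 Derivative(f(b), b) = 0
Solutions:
 f(b) = C1


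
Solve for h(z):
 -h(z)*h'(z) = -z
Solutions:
 h(z) = -sqrt(C1 + z^2)
 h(z) = sqrt(C1 + z^2)


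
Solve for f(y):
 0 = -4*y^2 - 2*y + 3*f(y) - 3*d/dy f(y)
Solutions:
 f(y) = C1*exp(y) + 4*y^2/3 + 10*y/3 + 10/3


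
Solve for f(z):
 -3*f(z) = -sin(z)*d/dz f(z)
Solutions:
 f(z) = C1*(cos(z) - 1)^(3/2)/(cos(z) + 1)^(3/2)


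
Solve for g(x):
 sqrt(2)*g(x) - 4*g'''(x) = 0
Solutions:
 g(x) = C3*exp(sqrt(2)*x/2) + (C1*sin(sqrt(6)*x/4) + C2*cos(sqrt(6)*x/4))*exp(-sqrt(2)*x/4)


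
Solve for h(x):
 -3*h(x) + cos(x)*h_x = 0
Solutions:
 h(x) = C1*(sin(x) + 1)^(3/2)/(sin(x) - 1)^(3/2)


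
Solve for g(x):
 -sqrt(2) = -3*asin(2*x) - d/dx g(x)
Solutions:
 g(x) = C1 - 3*x*asin(2*x) + sqrt(2)*x - 3*sqrt(1 - 4*x^2)/2


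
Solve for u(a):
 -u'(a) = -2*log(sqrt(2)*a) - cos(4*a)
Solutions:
 u(a) = C1 + 2*a*log(a) - 2*a + a*log(2) + sin(4*a)/4


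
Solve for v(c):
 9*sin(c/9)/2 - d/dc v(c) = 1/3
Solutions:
 v(c) = C1 - c/3 - 81*cos(c/9)/2


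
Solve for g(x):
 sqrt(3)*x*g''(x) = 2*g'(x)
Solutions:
 g(x) = C1 + C2*x^(1 + 2*sqrt(3)/3)


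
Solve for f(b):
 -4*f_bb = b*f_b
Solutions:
 f(b) = C1 + C2*erf(sqrt(2)*b/4)


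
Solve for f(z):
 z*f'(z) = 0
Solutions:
 f(z) = C1


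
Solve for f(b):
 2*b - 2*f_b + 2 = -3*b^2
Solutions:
 f(b) = C1 + b^3/2 + b^2/2 + b


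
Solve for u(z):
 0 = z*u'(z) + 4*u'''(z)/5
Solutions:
 u(z) = C1 + Integral(C2*airyai(-10^(1/3)*z/2) + C3*airybi(-10^(1/3)*z/2), z)


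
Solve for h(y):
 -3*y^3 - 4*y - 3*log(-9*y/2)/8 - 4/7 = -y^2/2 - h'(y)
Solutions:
 h(y) = C1 + 3*y^4/4 - y^3/6 + 2*y^2 + 3*y*log(-y)/8 + y*(-21*log(2) + 11 + 42*log(3))/56


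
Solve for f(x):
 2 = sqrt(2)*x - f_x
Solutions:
 f(x) = C1 + sqrt(2)*x^2/2 - 2*x


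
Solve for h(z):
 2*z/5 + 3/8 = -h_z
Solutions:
 h(z) = C1 - z^2/5 - 3*z/8


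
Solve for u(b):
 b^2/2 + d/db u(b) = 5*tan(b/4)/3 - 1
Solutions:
 u(b) = C1 - b^3/6 - b - 20*log(cos(b/4))/3


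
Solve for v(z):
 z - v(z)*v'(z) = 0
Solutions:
 v(z) = -sqrt(C1 + z^2)
 v(z) = sqrt(C1 + z^2)


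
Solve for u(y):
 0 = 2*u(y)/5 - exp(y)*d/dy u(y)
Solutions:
 u(y) = C1*exp(-2*exp(-y)/5)


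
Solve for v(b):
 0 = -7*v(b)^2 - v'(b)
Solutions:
 v(b) = 1/(C1 + 7*b)


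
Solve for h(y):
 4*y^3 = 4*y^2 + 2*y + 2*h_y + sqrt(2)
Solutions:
 h(y) = C1 + y^4/2 - 2*y^3/3 - y^2/2 - sqrt(2)*y/2


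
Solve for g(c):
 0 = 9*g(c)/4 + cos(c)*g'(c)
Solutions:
 g(c) = C1*(sin(c) - 1)^(9/8)/(sin(c) + 1)^(9/8)


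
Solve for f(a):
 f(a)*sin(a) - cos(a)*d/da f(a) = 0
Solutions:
 f(a) = C1/cos(a)


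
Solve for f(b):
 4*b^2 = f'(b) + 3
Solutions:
 f(b) = C1 + 4*b^3/3 - 3*b


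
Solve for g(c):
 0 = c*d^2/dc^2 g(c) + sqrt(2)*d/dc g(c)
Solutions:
 g(c) = C1 + C2*c^(1 - sqrt(2))


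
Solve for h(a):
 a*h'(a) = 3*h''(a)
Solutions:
 h(a) = C1 + C2*erfi(sqrt(6)*a/6)


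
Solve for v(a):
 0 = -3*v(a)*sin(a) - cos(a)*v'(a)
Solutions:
 v(a) = C1*cos(a)^3


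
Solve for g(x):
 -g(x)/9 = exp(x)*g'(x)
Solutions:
 g(x) = C1*exp(exp(-x)/9)


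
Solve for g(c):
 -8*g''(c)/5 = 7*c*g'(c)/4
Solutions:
 g(c) = C1 + C2*erf(sqrt(35)*c/8)


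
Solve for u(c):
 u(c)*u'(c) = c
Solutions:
 u(c) = -sqrt(C1 + c^2)
 u(c) = sqrt(C1 + c^2)


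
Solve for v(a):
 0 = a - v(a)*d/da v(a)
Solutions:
 v(a) = -sqrt(C1 + a^2)
 v(a) = sqrt(C1 + a^2)


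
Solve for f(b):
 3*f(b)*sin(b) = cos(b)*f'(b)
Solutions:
 f(b) = C1/cos(b)^3


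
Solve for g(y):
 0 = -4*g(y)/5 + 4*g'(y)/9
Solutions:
 g(y) = C1*exp(9*y/5)


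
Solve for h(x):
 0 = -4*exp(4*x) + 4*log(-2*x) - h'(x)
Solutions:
 h(x) = C1 + 4*x*log(-x) + 4*x*(-1 + log(2)) - exp(4*x)


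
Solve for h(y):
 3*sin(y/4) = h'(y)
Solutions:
 h(y) = C1 - 12*cos(y/4)


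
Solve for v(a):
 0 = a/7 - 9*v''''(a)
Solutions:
 v(a) = C1 + C2*a + C3*a^2 + C4*a^3 + a^5/7560


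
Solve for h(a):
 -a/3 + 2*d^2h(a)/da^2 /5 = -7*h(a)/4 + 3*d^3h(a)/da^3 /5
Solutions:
 h(a) = C1*exp(a*(-(9*sqrt(906465) + 8569)^(1/3) - 16/(9*sqrt(906465) + 8569)^(1/3) + 8)/36)*sin(sqrt(3)*a*(-(9*sqrt(906465) + 8569)^(1/3) + 16/(9*sqrt(906465) + 8569)^(1/3))/36) + C2*exp(a*(-(9*sqrt(906465) + 8569)^(1/3) - 16/(9*sqrt(906465) + 8569)^(1/3) + 8)/36)*cos(sqrt(3)*a*(-(9*sqrt(906465) + 8569)^(1/3) + 16/(9*sqrt(906465) + 8569)^(1/3))/36) + C3*exp(a*(16/(9*sqrt(906465) + 8569)^(1/3) + 4 + (9*sqrt(906465) + 8569)^(1/3))/18) + 4*a/21


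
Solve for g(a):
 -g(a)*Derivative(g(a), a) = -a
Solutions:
 g(a) = -sqrt(C1 + a^2)
 g(a) = sqrt(C1 + a^2)


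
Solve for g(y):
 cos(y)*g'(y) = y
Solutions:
 g(y) = C1 + Integral(y/cos(y), y)


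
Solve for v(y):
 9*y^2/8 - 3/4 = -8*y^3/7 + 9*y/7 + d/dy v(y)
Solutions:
 v(y) = C1 + 2*y^4/7 + 3*y^3/8 - 9*y^2/14 - 3*y/4


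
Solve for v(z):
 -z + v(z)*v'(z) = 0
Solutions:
 v(z) = -sqrt(C1 + z^2)
 v(z) = sqrt(C1 + z^2)


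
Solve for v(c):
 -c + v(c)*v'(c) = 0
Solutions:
 v(c) = -sqrt(C1 + c^2)
 v(c) = sqrt(C1 + c^2)


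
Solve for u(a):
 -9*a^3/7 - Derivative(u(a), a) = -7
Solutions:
 u(a) = C1 - 9*a^4/28 + 7*a


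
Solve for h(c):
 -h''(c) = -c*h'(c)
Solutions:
 h(c) = C1 + C2*erfi(sqrt(2)*c/2)


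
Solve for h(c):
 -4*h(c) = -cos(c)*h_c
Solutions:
 h(c) = C1*(sin(c)^2 + 2*sin(c) + 1)/(sin(c)^2 - 2*sin(c) + 1)


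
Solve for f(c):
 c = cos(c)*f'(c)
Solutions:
 f(c) = C1 + Integral(c/cos(c), c)


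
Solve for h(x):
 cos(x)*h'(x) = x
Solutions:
 h(x) = C1 + Integral(x/cos(x), x)


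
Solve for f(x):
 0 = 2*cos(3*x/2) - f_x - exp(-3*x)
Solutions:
 f(x) = C1 + 4*sin(3*x/2)/3 + exp(-3*x)/3


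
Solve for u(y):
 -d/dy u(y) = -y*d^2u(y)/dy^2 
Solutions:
 u(y) = C1 + C2*y^2


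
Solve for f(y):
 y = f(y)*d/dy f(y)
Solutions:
 f(y) = -sqrt(C1 + y^2)
 f(y) = sqrt(C1 + y^2)


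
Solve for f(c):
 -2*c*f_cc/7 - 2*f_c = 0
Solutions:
 f(c) = C1 + C2/c^6


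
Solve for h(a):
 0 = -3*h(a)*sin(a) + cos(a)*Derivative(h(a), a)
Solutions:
 h(a) = C1/cos(a)^3


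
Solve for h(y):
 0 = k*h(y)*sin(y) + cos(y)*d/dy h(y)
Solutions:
 h(y) = C1*exp(k*log(cos(y)))


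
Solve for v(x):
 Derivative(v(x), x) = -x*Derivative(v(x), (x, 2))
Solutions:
 v(x) = C1 + C2*log(x)


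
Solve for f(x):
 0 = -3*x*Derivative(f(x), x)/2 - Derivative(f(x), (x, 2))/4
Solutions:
 f(x) = C1 + C2*erf(sqrt(3)*x)


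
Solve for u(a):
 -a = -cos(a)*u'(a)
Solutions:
 u(a) = C1 + Integral(a/cos(a), a)


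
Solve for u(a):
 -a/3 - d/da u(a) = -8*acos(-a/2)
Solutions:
 u(a) = C1 - a^2/6 + 8*a*acos(-a/2) + 8*sqrt(4 - a^2)


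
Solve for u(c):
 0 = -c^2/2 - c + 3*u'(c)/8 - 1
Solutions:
 u(c) = C1 + 4*c^3/9 + 4*c^2/3 + 8*c/3


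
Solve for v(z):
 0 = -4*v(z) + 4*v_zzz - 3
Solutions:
 v(z) = C3*exp(z) + (C1*sin(sqrt(3)*z/2) + C2*cos(sqrt(3)*z/2))*exp(-z/2) - 3/4


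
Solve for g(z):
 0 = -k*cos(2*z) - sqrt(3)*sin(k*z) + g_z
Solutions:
 g(z) = C1 + k*sin(2*z)/2 - sqrt(3)*cos(k*z)/k


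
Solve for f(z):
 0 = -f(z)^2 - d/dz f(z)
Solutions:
 f(z) = 1/(C1 + z)


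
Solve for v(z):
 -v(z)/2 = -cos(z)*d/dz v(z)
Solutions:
 v(z) = C1*(sin(z) + 1)^(1/4)/(sin(z) - 1)^(1/4)


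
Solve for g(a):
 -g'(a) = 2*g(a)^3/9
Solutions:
 g(a) = -3*sqrt(2)*sqrt(-1/(C1 - 2*a))/2
 g(a) = 3*sqrt(2)*sqrt(-1/(C1 - 2*a))/2


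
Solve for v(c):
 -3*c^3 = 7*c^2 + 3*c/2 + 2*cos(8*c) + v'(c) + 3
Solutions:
 v(c) = C1 - 3*c^4/4 - 7*c^3/3 - 3*c^2/4 - 3*c - sin(8*c)/4


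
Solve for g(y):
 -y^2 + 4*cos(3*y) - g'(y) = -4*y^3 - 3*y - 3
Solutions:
 g(y) = C1 + y^4 - y^3/3 + 3*y^2/2 + 3*y + 4*sin(3*y)/3


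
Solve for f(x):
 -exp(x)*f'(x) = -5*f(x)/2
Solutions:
 f(x) = C1*exp(-5*exp(-x)/2)


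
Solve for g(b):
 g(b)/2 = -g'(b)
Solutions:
 g(b) = C1*exp(-b/2)


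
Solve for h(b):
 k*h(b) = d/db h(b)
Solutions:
 h(b) = C1*exp(b*k)


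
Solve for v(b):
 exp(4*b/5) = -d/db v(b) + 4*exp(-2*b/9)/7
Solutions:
 v(b) = C1 - 5*exp(4*b/5)/4 - 18*exp(-2*b/9)/7


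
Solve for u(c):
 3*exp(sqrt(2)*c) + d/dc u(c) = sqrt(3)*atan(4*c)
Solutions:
 u(c) = C1 + sqrt(3)*(c*atan(4*c) - log(16*c^2 + 1)/8) - 3*sqrt(2)*exp(sqrt(2)*c)/2


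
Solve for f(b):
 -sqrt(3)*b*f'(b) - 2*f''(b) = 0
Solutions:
 f(b) = C1 + C2*erf(3^(1/4)*b/2)


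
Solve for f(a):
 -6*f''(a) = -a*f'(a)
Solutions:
 f(a) = C1 + C2*erfi(sqrt(3)*a/6)


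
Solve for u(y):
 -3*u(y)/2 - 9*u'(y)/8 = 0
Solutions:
 u(y) = C1*exp(-4*y/3)


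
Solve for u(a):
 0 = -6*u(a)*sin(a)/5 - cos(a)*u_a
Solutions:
 u(a) = C1*cos(a)^(6/5)


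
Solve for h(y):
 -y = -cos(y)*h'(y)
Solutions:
 h(y) = C1 + Integral(y/cos(y), y)


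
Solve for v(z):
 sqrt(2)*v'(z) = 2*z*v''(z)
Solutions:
 v(z) = C1 + C2*z^(sqrt(2)/2 + 1)


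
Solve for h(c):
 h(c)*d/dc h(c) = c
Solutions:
 h(c) = -sqrt(C1 + c^2)
 h(c) = sqrt(C1 + c^2)


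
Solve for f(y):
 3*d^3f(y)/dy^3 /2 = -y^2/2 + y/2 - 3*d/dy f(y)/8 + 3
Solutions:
 f(y) = C1 + C2*sin(y/2) + C3*cos(y/2) - 4*y^3/9 + 2*y^2/3 + 56*y/3


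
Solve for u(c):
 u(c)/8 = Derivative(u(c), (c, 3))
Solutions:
 u(c) = C3*exp(c/2) + (C1*sin(sqrt(3)*c/4) + C2*cos(sqrt(3)*c/4))*exp(-c/4)


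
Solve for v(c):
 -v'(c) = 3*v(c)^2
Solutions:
 v(c) = 1/(C1 + 3*c)


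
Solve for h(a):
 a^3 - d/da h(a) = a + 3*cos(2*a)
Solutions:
 h(a) = C1 + a^4/4 - a^2/2 - 3*sin(2*a)/2


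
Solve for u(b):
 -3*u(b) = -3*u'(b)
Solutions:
 u(b) = C1*exp(b)


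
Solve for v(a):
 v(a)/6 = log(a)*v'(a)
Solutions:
 v(a) = C1*exp(li(a)/6)


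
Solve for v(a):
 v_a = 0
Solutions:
 v(a) = C1


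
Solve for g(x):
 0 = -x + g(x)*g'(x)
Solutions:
 g(x) = -sqrt(C1 + x^2)
 g(x) = sqrt(C1 + x^2)


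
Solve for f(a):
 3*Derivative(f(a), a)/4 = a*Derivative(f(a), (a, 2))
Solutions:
 f(a) = C1 + C2*a^(7/4)


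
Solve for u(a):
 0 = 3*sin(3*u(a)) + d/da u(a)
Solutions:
 u(a) = -acos((-C1 - exp(18*a))/(C1 - exp(18*a)))/3 + 2*pi/3
 u(a) = acos((-C1 - exp(18*a))/(C1 - exp(18*a)))/3


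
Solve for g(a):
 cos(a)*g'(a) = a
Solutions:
 g(a) = C1 + Integral(a/cos(a), a)


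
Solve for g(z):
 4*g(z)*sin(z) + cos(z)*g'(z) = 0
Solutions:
 g(z) = C1*cos(z)^4


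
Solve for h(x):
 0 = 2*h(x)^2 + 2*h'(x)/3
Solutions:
 h(x) = 1/(C1 + 3*x)


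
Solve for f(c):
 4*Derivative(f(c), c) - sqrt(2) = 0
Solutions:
 f(c) = C1 + sqrt(2)*c/4


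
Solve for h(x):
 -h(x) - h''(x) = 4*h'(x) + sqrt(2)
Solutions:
 h(x) = C1*exp(x*(-2 + sqrt(3))) + C2*exp(-x*(sqrt(3) + 2)) - sqrt(2)


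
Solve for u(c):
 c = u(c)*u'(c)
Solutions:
 u(c) = -sqrt(C1 + c^2)
 u(c) = sqrt(C1 + c^2)


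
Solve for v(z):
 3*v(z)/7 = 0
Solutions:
 v(z) = 0


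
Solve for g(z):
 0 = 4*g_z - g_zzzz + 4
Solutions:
 g(z) = C1 + C4*exp(2^(2/3)*z) - z + (C2*sin(2^(2/3)*sqrt(3)*z/2) + C3*cos(2^(2/3)*sqrt(3)*z/2))*exp(-2^(2/3)*z/2)


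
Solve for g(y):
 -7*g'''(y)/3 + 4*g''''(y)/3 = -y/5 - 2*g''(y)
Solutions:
 g(y) = C1 + C2*y - y^3/60 - 7*y^2/120 + (C3*sin(sqrt(47)*y/8) + C4*cos(sqrt(47)*y/8))*exp(7*y/8)


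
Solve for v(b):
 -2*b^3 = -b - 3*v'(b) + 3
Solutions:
 v(b) = C1 + b^4/6 - b^2/6 + b


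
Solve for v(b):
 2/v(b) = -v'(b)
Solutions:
 v(b) = -sqrt(C1 - 4*b)
 v(b) = sqrt(C1 - 4*b)


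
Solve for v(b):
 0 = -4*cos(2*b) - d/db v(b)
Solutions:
 v(b) = C1 - 2*sin(2*b)


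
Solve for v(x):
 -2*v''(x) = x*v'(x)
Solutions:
 v(x) = C1 + C2*erf(x/2)


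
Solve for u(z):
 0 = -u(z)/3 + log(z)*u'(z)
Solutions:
 u(z) = C1*exp(li(z)/3)


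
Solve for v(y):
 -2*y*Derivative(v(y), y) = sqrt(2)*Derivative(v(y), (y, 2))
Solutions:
 v(y) = C1 + C2*erf(2^(3/4)*y/2)


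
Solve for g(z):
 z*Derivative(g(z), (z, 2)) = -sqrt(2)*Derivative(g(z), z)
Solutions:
 g(z) = C1 + C2*z^(1 - sqrt(2))


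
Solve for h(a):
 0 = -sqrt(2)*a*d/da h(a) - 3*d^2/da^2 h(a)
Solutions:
 h(a) = C1 + C2*erf(2^(3/4)*sqrt(3)*a/6)


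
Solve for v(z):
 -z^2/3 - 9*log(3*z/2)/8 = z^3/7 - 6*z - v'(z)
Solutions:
 v(z) = C1 + z^4/28 + z^3/9 - 3*z^2 + 9*z*log(z)/8 - 9*z/8 - 9*z*log(2)/8 + 9*z*log(3)/8


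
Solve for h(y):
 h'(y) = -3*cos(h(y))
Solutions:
 h(y) = pi - asin((C1 + exp(6*y))/(C1 - exp(6*y)))
 h(y) = asin((C1 + exp(6*y))/(C1 - exp(6*y)))


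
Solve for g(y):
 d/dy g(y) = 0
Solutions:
 g(y) = C1


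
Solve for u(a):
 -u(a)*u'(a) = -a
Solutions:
 u(a) = -sqrt(C1 + a^2)
 u(a) = sqrt(C1 + a^2)


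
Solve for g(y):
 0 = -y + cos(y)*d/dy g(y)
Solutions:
 g(y) = C1 + Integral(y/cos(y), y)


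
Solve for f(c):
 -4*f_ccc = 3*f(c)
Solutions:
 f(c) = C3*exp(-6^(1/3)*c/2) + (C1*sin(2^(1/3)*3^(5/6)*c/4) + C2*cos(2^(1/3)*3^(5/6)*c/4))*exp(6^(1/3)*c/4)


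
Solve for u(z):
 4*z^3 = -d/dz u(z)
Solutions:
 u(z) = C1 - z^4


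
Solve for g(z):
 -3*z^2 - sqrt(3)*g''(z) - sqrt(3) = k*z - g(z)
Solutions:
 g(z) = C1*exp(-3^(3/4)*z/3) + C2*exp(3^(3/4)*z/3) + k*z + 3*z^2 + 7*sqrt(3)


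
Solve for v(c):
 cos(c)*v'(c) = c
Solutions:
 v(c) = C1 + Integral(c/cos(c), c)


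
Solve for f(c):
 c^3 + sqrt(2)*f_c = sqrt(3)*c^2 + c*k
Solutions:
 f(c) = C1 - sqrt(2)*c^4/8 + sqrt(6)*c^3/6 + sqrt(2)*c^2*k/4


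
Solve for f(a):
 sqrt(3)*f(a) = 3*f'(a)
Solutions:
 f(a) = C1*exp(sqrt(3)*a/3)


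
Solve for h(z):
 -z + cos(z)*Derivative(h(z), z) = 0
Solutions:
 h(z) = C1 + Integral(z/cos(z), z)


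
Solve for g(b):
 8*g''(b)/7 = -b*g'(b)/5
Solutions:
 g(b) = C1 + C2*erf(sqrt(35)*b/20)


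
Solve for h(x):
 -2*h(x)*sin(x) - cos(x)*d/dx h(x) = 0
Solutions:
 h(x) = C1*cos(x)^2


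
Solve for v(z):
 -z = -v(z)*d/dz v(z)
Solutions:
 v(z) = -sqrt(C1 + z^2)
 v(z) = sqrt(C1 + z^2)


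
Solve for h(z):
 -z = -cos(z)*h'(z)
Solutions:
 h(z) = C1 + Integral(z/cos(z), z)


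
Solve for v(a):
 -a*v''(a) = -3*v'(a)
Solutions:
 v(a) = C1 + C2*a^4


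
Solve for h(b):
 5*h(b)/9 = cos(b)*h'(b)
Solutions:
 h(b) = C1*(sin(b) + 1)^(5/18)/(sin(b) - 1)^(5/18)


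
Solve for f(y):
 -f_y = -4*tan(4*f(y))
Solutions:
 f(y) = -asin(C1*exp(16*y))/4 + pi/4
 f(y) = asin(C1*exp(16*y))/4


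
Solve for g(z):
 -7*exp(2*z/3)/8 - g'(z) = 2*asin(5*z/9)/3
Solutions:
 g(z) = C1 - 2*z*asin(5*z/9)/3 - 2*sqrt(81 - 25*z^2)/15 - 21*exp(2*z/3)/16


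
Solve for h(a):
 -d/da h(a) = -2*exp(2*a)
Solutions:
 h(a) = C1 + exp(2*a)


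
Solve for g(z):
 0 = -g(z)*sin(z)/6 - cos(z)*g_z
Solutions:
 g(z) = C1*cos(z)^(1/6)


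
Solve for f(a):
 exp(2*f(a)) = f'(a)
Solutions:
 f(a) = log(-sqrt(-1/(C1 + a))) - log(2)/2
 f(a) = log(-1/(C1 + a))/2 - log(2)/2


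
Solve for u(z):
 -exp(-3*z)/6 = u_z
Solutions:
 u(z) = C1 + exp(-3*z)/18


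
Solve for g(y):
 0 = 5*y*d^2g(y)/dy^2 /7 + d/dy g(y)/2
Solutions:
 g(y) = C1 + C2*y^(3/10)


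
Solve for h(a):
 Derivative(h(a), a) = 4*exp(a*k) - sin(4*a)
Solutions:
 h(a) = C1 + cos(4*a)/4 + 4*exp(a*k)/k


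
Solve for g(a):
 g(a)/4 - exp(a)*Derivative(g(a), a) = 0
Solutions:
 g(a) = C1*exp(-exp(-a)/4)


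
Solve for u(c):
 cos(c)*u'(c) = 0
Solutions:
 u(c) = C1


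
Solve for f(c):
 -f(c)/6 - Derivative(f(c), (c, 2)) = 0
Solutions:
 f(c) = C1*sin(sqrt(6)*c/6) + C2*cos(sqrt(6)*c/6)


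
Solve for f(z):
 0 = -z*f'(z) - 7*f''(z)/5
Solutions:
 f(z) = C1 + C2*erf(sqrt(70)*z/14)


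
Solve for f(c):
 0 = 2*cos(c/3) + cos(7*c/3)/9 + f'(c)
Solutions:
 f(c) = C1 - 6*sin(c/3) - sin(7*c/3)/21


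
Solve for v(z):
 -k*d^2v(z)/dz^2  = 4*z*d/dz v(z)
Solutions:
 v(z) = C1 + C2*sqrt(k)*erf(sqrt(2)*z*sqrt(1/k))


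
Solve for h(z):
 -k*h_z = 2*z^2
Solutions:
 h(z) = C1 - 2*z^3/(3*k)


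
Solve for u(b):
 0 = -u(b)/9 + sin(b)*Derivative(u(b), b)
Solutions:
 u(b) = C1*(cos(b) - 1)^(1/18)/(cos(b) + 1)^(1/18)


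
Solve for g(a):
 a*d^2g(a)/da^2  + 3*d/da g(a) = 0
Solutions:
 g(a) = C1 + C2/a^2


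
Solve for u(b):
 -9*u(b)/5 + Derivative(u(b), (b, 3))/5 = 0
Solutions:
 u(b) = C3*exp(3^(2/3)*b) + (C1*sin(3*3^(1/6)*b/2) + C2*cos(3*3^(1/6)*b/2))*exp(-3^(2/3)*b/2)


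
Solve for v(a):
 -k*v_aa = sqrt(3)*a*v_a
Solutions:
 v(a) = C1 + C2*sqrt(k)*erf(sqrt(2)*3^(1/4)*a*sqrt(1/k)/2)


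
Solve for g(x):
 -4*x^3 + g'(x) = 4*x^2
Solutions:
 g(x) = C1 + x^4 + 4*x^3/3


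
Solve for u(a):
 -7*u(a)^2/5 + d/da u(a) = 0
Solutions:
 u(a) = -5/(C1 + 7*a)


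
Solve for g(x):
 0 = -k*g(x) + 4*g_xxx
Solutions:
 g(x) = C1*exp(2^(1/3)*k^(1/3)*x/2) + C2*exp(2^(1/3)*k^(1/3)*x*(-1 + sqrt(3)*I)/4) + C3*exp(-2^(1/3)*k^(1/3)*x*(1 + sqrt(3)*I)/4)


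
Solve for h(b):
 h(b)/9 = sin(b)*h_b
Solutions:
 h(b) = C1*(cos(b) - 1)^(1/18)/(cos(b) + 1)^(1/18)


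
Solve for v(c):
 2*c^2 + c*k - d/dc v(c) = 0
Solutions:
 v(c) = C1 + 2*c^3/3 + c^2*k/2


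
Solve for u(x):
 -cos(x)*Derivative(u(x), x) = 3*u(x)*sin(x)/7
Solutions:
 u(x) = C1*cos(x)^(3/7)


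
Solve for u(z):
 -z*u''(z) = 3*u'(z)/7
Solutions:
 u(z) = C1 + C2*z^(4/7)


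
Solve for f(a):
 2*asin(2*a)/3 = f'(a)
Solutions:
 f(a) = C1 + 2*a*asin(2*a)/3 + sqrt(1 - 4*a^2)/3


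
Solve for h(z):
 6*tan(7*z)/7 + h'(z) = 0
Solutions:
 h(z) = C1 + 6*log(cos(7*z))/49


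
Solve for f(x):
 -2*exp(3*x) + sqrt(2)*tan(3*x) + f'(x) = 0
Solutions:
 f(x) = C1 + 2*exp(3*x)/3 + sqrt(2)*log(cos(3*x))/3


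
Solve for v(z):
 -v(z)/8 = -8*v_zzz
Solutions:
 v(z) = C3*exp(z/4) + (C1*sin(sqrt(3)*z/8) + C2*cos(sqrt(3)*z/8))*exp(-z/8)


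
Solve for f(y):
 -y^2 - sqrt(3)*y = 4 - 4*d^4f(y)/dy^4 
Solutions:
 f(y) = C1 + C2*y + C3*y^2 + C4*y^3 + y^6/1440 + sqrt(3)*y^5/480 + y^4/24


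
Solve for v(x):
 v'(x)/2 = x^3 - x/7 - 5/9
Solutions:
 v(x) = C1 + x^4/2 - x^2/7 - 10*x/9


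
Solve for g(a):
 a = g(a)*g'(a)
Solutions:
 g(a) = -sqrt(C1 + a^2)
 g(a) = sqrt(C1 + a^2)


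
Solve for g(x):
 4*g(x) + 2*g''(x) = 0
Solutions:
 g(x) = C1*sin(sqrt(2)*x) + C2*cos(sqrt(2)*x)


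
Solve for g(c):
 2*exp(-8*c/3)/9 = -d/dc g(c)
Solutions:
 g(c) = C1 + exp(-8*c/3)/12


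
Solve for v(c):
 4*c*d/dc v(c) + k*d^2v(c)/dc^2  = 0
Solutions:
 v(c) = C1 + C2*sqrt(k)*erf(sqrt(2)*c*sqrt(1/k))


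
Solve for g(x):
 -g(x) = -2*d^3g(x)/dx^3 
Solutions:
 g(x) = C3*exp(2^(2/3)*x/2) + (C1*sin(2^(2/3)*sqrt(3)*x/4) + C2*cos(2^(2/3)*sqrt(3)*x/4))*exp(-2^(2/3)*x/4)


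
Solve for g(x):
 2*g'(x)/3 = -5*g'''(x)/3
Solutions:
 g(x) = C1 + C2*sin(sqrt(10)*x/5) + C3*cos(sqrt(10)*x/5)


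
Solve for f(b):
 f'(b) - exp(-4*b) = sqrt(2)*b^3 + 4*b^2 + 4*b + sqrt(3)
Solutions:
 f(b) = C1 + sqrt(2)*b^4/4 + 4*b^3/3 + 2*b^2 + sqrt(3)*b - exp(-4*b)/4


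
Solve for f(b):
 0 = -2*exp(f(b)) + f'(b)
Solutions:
 f(b) = log(-1/(C1 + 2*b))


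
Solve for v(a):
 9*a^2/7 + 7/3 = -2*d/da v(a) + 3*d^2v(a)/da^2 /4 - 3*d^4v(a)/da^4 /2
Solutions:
 v(a) = C1 + C2*exp(3^(1/3)*a*(3^(1/3)/(sqrt(570)/4 + 6)^(1/3) + 2*(sqrt(570)/4 + 6)^(1/3))/12)*sin(sqrt(3)*a*(-2*(3*sqrt(570)/4 + 18)^(1/3) + 3/(3*sqrt(570)/4 + 18)^(1/3))/12) + C3*exp(3^(1/3)*a*(3^(1/3)/(sqrt(570)/4 + 6)^(1/3) + 2*(sqrt(570)/4 + 6)^(1/3))/12)*cos(sqrt(3)*a*(-2*(3*sqrt(570)/4 + 18)^(1/3) + 3/(3*sqrt(570)/4 + 18)^(1/3))/12) + C4*exp(-3^(1/3)*a*(3^(1/3)/(sqrt(570)/4 + 6)^(1/3) + 2*(sqrt(570)/4 + 6)^(1/3))/6) - 3*a^3/14 - 27*a^2/112 - 1811*a/1344


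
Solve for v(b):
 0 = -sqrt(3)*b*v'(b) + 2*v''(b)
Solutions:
 v(b) = C1 + C2*erfi(3^(1/4)*b/2)


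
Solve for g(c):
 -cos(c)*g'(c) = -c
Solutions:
 g(c) = C1 + Integral(c/cos(c), c)


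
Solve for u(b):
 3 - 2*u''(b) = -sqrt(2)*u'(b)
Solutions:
 u(b) = C1 + C2*exp(sqrt(2)*b/2) - 3*sqrt(2)*b/2


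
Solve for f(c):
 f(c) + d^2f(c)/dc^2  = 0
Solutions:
 f(c) = C1*sin(c) + C2*cos(c)


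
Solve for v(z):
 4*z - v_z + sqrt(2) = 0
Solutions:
 v(z) = C1 + 2*z^2 + sqrt(2)*z


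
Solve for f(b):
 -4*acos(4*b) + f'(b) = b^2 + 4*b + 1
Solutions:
 f(b) = C1 + b^3/3 + 2*b^2 + 4*b*acos(4*b) + b - sqrt(1 - 16*b^2)


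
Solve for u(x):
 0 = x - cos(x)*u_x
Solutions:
 u(x) = C1 + Integral(x/cos(x), x)


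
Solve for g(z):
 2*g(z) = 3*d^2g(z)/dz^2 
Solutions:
 g(z) = C1*exp(-sqrt(6)*z/3) + C2*exp(sqrt(6)*z/3)


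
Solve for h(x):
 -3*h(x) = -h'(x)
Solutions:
 h(x) = C1*exp(3*x)


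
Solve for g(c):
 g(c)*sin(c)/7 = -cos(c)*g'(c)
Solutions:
 g(c) = C1*cos(c)^(1/7)


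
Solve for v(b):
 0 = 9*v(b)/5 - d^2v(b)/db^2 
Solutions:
 v(b) = C1*exp(-3*sqrt(5)*b/5) + C2*exp(3*sqrt(5)*b/5)


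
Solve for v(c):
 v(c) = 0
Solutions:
 v(c) = 0


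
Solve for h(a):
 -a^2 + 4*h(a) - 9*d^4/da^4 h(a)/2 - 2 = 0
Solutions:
 h(a) = C1*exp(-2^(3/4)*sqrt(3)*a/3) + C2*exp(2^(3/4)*sqrt(3)*a/3) + C3*sin(2^(3/4)*sqrt(3)*a/3) + C4*cos(2^(3/4)*sqrt(3)*a/3) + a^2/4 + 1/2


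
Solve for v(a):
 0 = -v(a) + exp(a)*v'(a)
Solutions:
 v(a) = C1*exp(-exp(-a))


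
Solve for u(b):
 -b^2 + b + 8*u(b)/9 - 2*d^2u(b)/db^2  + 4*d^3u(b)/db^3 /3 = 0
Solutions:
 u(b) = C1*exp(b*(3^(2/3) + 3*3^(1/3) + 6)/12)*sin(3^(1/6)*b*(1 - 3^(2/3))/4) + C2*exp(b*(3^(2/3) + 3*3^(1/3) + 6)/12)*cos(3^(1/6)*b*(1 - 3^(2/3))/4) + C3*exp(b*(-3*3^(1/3) - 3^(2/3) + 3)/6) + 9*b^2/8 - 9*b/8 + 81/16


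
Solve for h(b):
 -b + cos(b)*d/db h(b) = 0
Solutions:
 h(b) = C1 + Integral(b/cos(b), b)


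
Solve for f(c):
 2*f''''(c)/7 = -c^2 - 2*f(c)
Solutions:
 f(c) = -c^2/2 + (C1*sin(sqrt(2)*7^(1/4)*c/2) + C2*cos(sqrt(2)*7^(1/4)*c/2))*exp(-sqrt(2)*7^(1/4)*c/2) + (C3*sin(sqrt(2)*7^(1/4)*c/2) + C4*cos(sqrt(2)*7^(1/4)*c/2))*exp(sqrt(2)*7^(1/4)*c/2)


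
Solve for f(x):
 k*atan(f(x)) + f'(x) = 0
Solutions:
 Integral(1/atan(_y), (_y, f(x))) = C1 - k*x


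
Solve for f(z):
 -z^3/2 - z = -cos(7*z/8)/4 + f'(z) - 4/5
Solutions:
 f(z) = C1 - z^4/8 - z^2/2 + 4*z/5 + 2*sin(7*z/8)/7


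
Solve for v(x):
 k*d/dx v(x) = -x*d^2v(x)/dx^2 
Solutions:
 v(x) = C1 + x^(1 - re(k))*(C2*sin(log(x)*Abs(im(k))) + C3*cos(log(x)*im(k)))


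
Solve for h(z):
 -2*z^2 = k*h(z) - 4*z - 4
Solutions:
 h(z) = 2*(-z^2 + 2*z + 2)/k


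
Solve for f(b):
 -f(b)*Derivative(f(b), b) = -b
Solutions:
 f(b) = -sqrt(C1 + b^2)
 f(b) = sqrt(C1 + b^2)


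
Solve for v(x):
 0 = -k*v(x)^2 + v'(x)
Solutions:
 v(x) = -1/(C1 + k*x)


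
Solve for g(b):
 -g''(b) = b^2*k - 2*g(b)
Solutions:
 g(b) = C1*exp(-sqrt(2)*b) + C2*exp(sqrt(2)*b) + b^2*k/2 + k/2


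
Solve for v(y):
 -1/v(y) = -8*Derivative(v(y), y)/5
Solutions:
 v(y) = -sqrt(C1 + 5*y)/2
 v(y) = sqrt(C1 + 5*y)/2


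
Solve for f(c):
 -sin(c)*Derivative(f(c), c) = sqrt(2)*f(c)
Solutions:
 f(c) = C1*(cos(c) + 1)^(sqrt(2)/2)/(cos(c) - 1)^(sqrt(2)/2)


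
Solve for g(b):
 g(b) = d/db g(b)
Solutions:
 g(b) = C1*exp(b)


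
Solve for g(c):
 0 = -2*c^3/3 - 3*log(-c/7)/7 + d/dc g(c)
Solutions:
 g(c) = C1 + c^4/6 + 3*c*log(-c)/7 + 3*c*(-log(7) - 1)/7


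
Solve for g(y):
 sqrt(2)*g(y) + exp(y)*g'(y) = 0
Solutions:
 g(y) = C1*exp(sqrt(2)*exp(-y))


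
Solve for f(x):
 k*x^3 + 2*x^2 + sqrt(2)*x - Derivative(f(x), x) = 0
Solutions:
 f(x) = C1 + k*x^4/4 + 2*x^3/3 + sqrt(2)*x^2/2


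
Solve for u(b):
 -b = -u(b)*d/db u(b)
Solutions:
 u(b) = -sqrt(C1 + b^2)
 u(b) = sqrt(C1 + b^2)


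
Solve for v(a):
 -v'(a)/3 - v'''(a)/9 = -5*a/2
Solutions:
 v(a) = C1 + C2*sin(sqrt(3)*a) + C3*cos(sqrt(3)*a) + 15*a^2/4


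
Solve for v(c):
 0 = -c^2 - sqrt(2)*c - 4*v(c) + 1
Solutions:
 v(c) = -c^2/4 - sqrt(2)*c/4 + 1/4


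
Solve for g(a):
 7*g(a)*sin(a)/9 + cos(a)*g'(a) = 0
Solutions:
 g(a) = C1*cos(a)^(7/9)


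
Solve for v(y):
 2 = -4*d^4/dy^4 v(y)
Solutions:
 v(y) = C1 + C2*y + C3*y^2 + C4*y^3 - y^4/48


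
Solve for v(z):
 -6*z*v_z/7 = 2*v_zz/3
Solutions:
 v(z) = C1 + C2*erf(3*sqrt(14)*z/14)


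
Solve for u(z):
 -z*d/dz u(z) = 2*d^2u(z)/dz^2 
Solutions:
 u(z) = C1 + C2*erf(z/2)


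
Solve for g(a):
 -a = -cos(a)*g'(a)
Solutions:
 g(a) = C1 + Integral(a/cos(a), a)


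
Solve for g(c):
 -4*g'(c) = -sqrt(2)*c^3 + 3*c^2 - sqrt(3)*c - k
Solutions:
 g(c) = C1 + sqrt(2)*c^4/16 - c^3/4 + sqrt(3)*c^2/8 + c*k/4


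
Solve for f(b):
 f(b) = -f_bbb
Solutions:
 f(b) = C3*exp(-b) + (C1*sin(sqrt(3)*b/2) + C2*cos(sqrt(3)*b/2))*exp(b/2)


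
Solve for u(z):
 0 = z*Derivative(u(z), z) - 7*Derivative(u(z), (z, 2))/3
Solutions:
 u(z) = C1 + C2*erfi(sqrt(42)*z/14)


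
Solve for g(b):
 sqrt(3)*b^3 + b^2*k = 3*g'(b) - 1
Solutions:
 g(b) = C1 + sqrt(3)*b^4/12 + b^3*k/9 + b/3


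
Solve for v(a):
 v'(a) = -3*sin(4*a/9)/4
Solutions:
 v(a) = C1 + 27*cos(4*a/9)/16


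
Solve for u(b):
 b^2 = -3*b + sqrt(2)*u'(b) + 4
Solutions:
 u(b) = C1 + sqrt(2)*b^3/6 + 3*sqrt(2)*b^2/4 - 2*sqrt(2)*b


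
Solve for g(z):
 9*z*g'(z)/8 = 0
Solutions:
 g(z) = C1


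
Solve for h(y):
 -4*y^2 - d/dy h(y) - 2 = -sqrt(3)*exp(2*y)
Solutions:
 h(y) = C1 - 4*y^3/3 - 2*y + sqrt(3)*exp(2*y)/2


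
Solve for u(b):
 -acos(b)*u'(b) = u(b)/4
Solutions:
 u(b) = C1*exp(-Integral(1/acos(b), b)/4)


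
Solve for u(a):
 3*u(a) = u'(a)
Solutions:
 u(a) = C1*exp(3*a)


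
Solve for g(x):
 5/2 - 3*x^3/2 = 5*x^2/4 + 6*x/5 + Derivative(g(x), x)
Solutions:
 g(x) = C1 - 3*x^4/8 - 5*x^3/12 - 3*x^2/5 + 5*x/2


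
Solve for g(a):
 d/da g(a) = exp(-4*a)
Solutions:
 g(a) = C1 - exp(-4*a)/4


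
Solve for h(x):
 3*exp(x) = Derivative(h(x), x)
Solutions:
 h(x) = C1 + 3*exp(x)


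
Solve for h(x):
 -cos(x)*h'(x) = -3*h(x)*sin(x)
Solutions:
 h(x) = C1/cos(x)^3


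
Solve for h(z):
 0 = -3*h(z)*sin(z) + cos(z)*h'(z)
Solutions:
 h(z) = C1/cos(z)^3


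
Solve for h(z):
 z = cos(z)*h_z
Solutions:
 h(z) = C1 + Integral(z/cos(z), z)


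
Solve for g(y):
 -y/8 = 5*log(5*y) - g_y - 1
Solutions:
 g(y) = C1 + y^2/16 + 5*y*log(y) - 6*y + y*log(3125)


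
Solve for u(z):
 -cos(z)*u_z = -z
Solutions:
 u(z) = C1 + Integral(z/cos(z), z)


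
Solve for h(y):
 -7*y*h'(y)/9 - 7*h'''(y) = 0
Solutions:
 h(y) = C1 + Integral(C2*airyai(-3^(1/3)*y/3) + C3*airybi(-3^(1/3)*y/3), y)


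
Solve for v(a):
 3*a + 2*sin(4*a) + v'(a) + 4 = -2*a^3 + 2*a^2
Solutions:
 v(a) = C1 - a^4/2 + 2*a^3/3 - 3*a^2/2 - 4*a + cos(4*a)/2


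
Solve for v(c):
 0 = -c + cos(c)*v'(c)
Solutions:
 v(c) = C1 + Integral(c/cos(c), c)


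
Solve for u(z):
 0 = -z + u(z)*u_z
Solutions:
 u(z) = -sqrt(C1 + z^2)
 u(z) = sqrt(C1 + z^2)


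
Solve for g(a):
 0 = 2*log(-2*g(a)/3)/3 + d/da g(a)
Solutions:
 3*Integral(1/(log(-_y) - log(3) + log(2)), (_y, g(a)))/2 = C1 - a


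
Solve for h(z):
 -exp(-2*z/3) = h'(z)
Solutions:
 h(z) = C1 + 3*exp(-2*z/3)/2


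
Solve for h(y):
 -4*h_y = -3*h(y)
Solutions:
 h(y) = C1*exp(3*y/4)


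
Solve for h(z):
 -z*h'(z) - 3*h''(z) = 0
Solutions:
 h(z) = C1 + C2*erf(sqrt(6)*z/6)


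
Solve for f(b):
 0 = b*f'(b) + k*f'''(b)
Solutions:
 f(b) = C1 + Integral(C2*airyai(b*(-1/k)^(1/3)) + C3*airybi(b*(-1/k)^(1/3)), b)


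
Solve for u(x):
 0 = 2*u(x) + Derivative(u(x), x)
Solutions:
 u(x) = C1*exp(-2*x)


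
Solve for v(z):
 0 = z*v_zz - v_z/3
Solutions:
 v(z) = C1 + C2*z^(4/3)


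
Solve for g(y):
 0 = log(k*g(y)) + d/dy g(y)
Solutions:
 li(k*g(y))/k = C1 - y


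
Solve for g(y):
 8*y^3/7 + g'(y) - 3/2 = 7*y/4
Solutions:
 g(y) = C1 - 2*y^4/7 + 7*y^2/8 + 3*y/2
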